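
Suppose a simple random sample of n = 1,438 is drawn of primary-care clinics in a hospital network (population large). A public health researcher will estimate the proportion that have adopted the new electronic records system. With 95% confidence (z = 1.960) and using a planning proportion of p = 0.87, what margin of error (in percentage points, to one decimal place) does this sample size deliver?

SE(p̂) = √[p(1−p)/n] = √[0.1131/1438] = 0.00887.
E = z × SE = 1.960 × 0.00887 = 0.01738, or 1.7 percentage points.

1.7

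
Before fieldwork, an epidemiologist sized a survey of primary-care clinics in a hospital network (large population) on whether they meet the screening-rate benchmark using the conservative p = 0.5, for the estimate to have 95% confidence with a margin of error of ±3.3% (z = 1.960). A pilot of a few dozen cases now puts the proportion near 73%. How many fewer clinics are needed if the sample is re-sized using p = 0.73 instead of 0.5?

186

Conservative (p = 0.5): n = 1.960² × 0.25 / 0.033² ≈ 881.91 → 882.
Using p = 0.73: p(1−p) = 0.1971, so n = 1.960² × 0.1971 / 0.033² ≈ 695.30 → 696.
Reduction: 882 − 696 = 186.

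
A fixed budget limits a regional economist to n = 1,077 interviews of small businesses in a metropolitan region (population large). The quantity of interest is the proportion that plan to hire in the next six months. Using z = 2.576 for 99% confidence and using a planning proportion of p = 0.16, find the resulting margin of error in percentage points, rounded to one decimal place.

SE(p̂) = √[p(1−p)/n] = √[0.1344/1077] = 0.01117.
E = z × SE = 2.576 × 0.01117 = 0.02878, or 2.9 percentage points.

2.9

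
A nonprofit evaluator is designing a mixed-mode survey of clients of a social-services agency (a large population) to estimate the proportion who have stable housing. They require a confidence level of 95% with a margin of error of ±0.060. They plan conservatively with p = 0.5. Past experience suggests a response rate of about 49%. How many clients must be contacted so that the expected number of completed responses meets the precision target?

For 95% confidence, z = 1.96.
Completed interviews needed: n₀ = 1.96² × 0.2500 / 0.060² ≈ 266.78 → 267.
At a 49% response rate, contacts needed = 267 / 0.49 ≈ 544.90 → 545.

545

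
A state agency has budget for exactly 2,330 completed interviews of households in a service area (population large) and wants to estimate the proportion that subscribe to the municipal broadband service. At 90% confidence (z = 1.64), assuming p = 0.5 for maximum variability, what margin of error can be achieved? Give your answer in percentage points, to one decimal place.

1.7

SE(p̂) = √[p(1−p)/n] = √[0.2500/2330] = 0.01036.
E = z × SE = 1.64 × 0.01036 = 0.01699, or 1.7 percentage points.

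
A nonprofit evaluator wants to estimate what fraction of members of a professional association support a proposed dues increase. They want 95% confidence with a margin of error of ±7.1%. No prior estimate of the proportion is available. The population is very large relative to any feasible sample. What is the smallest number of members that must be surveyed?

For 95% confidence, z = 1.960.
With no prior estimate, use p = 0.5, giving p(1−p) = 0.25.
n = z²·p(1−p)/E² = 1.960² × 0.2500 / 0.071² = 3.8416 × 0.2500 / 0.005041 ≈ 190.52.
Rounding up gives n = 191.

191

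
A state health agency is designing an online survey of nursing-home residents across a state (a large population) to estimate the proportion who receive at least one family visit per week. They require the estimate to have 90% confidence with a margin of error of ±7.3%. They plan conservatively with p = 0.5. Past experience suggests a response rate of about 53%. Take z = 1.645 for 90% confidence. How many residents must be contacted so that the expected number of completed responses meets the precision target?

Completed interviews needed: n₀ = 1.645² × 0.2500 / 0.073² ≈ 126.95 → 127.
At a 53% response rate, contacts needed = 127 / 0.53 ≈ 239.62 → 240.

240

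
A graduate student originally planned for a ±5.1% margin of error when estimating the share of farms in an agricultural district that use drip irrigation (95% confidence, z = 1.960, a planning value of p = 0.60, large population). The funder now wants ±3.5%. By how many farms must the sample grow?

398

At ±5.1%: n = 1.960² × 0.2400 / 0.051² ≈ 354.47 → 355.
At ±3.5%: n = 1.960² × 0.2400 / 0.035² ≈ 752.64 → 753.
Additional respondents: 753 − 355 = 398.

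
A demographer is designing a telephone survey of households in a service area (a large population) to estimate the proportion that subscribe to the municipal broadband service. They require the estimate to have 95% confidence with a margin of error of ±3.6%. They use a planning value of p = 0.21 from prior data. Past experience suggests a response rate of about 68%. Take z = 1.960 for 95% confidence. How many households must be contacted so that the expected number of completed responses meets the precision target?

724

Completed interviews needed: n₀ = 1.960² × 0.1659 / 0.036² ≈ 491.76 → 492.
At a 68% response rate, contacts needed = 492 / 0.68 ≈ 723.53 → 724.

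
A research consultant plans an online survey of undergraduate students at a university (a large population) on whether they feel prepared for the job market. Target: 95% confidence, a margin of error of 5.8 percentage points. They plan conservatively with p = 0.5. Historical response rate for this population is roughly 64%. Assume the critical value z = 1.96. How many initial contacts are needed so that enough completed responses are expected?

Completed interviews needed: n₀ = 1.96² × 0.2500 / 0.058² ≈ 285.49 → 286.
At a 64% response rate, contacts needed = 286 / 0.64 ≈ 446.88 → 447.

447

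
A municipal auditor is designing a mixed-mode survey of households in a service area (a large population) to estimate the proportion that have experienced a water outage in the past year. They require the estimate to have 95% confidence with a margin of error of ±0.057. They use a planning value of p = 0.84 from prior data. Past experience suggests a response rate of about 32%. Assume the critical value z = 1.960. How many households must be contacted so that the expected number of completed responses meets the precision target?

Completed interviews needed: n₀ = 1.960² × 0.1344 / 0.057² ≈ 158.91 → 159.
At a 32% response rate, contacts needed = 159 / 0.32 ≈ 496.88 → 497.

497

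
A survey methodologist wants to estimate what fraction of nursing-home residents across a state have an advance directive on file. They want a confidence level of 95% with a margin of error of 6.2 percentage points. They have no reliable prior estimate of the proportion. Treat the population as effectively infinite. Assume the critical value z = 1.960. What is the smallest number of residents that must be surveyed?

250

With no prior estimate, use p = 0.5, giving p(1−p) = 0.25.
n = z²·p(1−p)/E² = 1.960² × 0.2500 / 0.062² = 3.8416 × 0.2500 / 0.003844 ≈ 249.84.
Rounding up gives n = 250.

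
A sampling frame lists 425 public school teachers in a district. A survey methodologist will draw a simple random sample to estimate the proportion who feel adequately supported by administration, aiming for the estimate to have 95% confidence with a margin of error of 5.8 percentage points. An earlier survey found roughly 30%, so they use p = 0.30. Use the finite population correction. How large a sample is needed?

154

For 95% confidence, z = 1.960.
Unadjusted: n₀ = 1.960² × 0.30 × 0.70 / 0.058² ≈ 239.81, so n₀ = 240.
Finite population correction with N = 425: n = n₀ / (1 + (n₀−1)/N) = 240 / (1 + 239/425) = 240 / 1.5624 ≈ 153.61.
Rounding up, n = 154.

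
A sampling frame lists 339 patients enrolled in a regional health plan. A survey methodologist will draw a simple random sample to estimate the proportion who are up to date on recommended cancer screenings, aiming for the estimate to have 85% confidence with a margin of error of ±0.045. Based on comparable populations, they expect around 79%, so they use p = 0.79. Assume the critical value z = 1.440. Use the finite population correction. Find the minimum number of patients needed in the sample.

114

Unadjusted: n₀ = 1.440² × 0.79 × 0.21 / 0.045² ≈ 169.88, so n₀ = 170.
Finite population correction with N = 339: n = n₀ / (1 + (n₀−1)/N) = 170 / (1 + 169/339) = 170 / 1.4985 ≈ 113.44.
Rounding up, n = 114.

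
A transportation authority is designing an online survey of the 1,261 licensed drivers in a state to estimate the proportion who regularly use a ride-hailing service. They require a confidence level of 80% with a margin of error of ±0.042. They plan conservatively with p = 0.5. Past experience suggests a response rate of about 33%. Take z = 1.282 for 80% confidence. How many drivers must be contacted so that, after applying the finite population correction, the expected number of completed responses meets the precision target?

Completed interviews needed (unadjusted): n₀ = 1.282² × 0.2500 / 0.042² ≈ 232.93 → 233.
FPC for N = 1,261: n = 233 / (1 + 232/1261) = 233 / 1.1840 ≈ 196.79 → 197.
At a 33% response rate, contacts needed = 197 / 0.33 ≈ 596.97 → 597.

597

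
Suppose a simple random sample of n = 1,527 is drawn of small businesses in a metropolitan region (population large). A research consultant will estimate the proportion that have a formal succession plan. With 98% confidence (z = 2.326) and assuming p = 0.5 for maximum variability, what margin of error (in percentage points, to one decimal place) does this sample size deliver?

SE(p̂) = √[p(1−p)/n] = √[0.2500/1527] = 0.01280.
E = z × SE = 2.326 × 0.01280 = 0.02976, or 3.0 percentage points.

3.0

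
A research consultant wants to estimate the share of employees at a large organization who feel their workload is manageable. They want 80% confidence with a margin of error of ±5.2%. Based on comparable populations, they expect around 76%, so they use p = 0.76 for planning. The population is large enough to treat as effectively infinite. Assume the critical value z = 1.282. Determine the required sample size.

111

With p = 0.76, p(1−p) = 0.1824.
n = z²·p(1−p)/E² = 1.282² × 0.1824 / 0.052² = 1.6435 × 0.1824 / 0.002704 ≈ 110.86.
Rounding up gives n = 111.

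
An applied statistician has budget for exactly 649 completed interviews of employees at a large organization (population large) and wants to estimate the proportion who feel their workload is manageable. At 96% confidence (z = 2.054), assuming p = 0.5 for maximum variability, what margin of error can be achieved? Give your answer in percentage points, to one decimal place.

SE(p̂) = √[p(1−p)/n] = √[0.2500/649] = 0.01963.
E = z × SE = 2.054 × 0.01963 = 0.04031, or 4.0 percentage points.

4.0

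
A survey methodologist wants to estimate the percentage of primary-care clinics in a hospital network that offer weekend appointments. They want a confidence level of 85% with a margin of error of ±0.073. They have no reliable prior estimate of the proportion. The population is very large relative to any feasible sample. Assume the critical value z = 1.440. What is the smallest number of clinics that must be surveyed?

98

With no prior estimate, use p = 0.5, giving p(1−p) = 0.25.
n = z²·p(1−p)/E² = 1.440² × 0.2500 / 0.073² = 2.0736 × 0.2500 / 0.005329 ≈ 97.28.
Rounding up gives n = 98.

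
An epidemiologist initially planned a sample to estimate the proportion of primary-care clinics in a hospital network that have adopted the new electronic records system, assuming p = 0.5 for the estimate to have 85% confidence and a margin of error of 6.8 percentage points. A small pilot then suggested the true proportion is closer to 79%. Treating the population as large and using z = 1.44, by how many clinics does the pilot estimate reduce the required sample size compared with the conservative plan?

Conservative (p = 0.5): n = 1.44² × 0.25 / 0.068² ≈ 112.11 → 113.
Using p = 0.79: p(1−p) = 0.1659, so n = 1.44² × 0.1659 / 0.068² ≈ 74.40 → 75.
Reduction: 113 − 75 = 38.

38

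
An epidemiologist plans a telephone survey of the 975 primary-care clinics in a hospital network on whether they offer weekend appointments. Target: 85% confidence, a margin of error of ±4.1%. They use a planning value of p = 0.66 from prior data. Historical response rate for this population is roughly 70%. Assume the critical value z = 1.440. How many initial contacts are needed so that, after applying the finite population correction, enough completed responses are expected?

309

Completed interviews needed (unadjusted): n₀ = 1.440² × 0.2244 / 0.041² ≈ 276.81 → 277.
FPC for N = 975: n = 277 / (1 + 276/975) = 277 / 1.2831 ≈ 215.89 → 216.
At a 70% response rate, contacts needed = 216 / 0.70 ≈ 308.57 → 309.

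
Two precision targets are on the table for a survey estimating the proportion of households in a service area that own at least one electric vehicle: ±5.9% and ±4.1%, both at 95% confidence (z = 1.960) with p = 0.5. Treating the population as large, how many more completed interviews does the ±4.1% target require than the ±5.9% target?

At ±5.9%: n = 1.960² × 0.2500 / 0.059² ≈ 275.90 → 276.
At ±4.1%: n = 1.960² × 0.2500 / 0.041² ≈ 571.33 → 572.
Additional respondents: 572 − 276 = 296.

296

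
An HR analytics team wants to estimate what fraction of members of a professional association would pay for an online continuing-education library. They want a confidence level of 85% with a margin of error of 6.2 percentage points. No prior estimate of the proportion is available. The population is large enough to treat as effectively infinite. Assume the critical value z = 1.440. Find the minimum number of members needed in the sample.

With no prior estimate, use p = 0.5, giving p(1−p) = 0.25.
n = z²·p(1−p)/E² = 1.440² × 0.2500 / 0.062² = 2.0736 × 0.2500 / 0.003844 ≈ 134.86.
Rounding up gives n = 135.

135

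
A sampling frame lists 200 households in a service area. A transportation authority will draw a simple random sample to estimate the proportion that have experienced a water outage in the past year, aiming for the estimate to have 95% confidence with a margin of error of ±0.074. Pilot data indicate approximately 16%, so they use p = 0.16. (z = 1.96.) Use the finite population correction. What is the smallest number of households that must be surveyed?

65

Unadjusted: n₀ = 1.96² × 0.16 × 0.84 / 0.074² ≈ 94.29, so n₀ = 95.
Finite population correction with N = 200: n = n₀ / (1 + (n₀−1)/N) = 95 / (1 + 94/200) = 95 / 1.4700 ≈ 64.63.
Rounding up, n = 65.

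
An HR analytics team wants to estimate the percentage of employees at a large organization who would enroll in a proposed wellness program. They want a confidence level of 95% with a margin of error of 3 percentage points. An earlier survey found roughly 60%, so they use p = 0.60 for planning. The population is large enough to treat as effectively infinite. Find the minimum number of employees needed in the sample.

1025

For 95% confidence, z = 1.960.
With p = 0.60, p(1−p) = 0.2400.
n = z²·p(1−p)/E² = 1.960² × 0.2400 / 0.030² = 3.8416 × 0.2400 / 0.000900 ≈ 1024.43.
Rounding up gives n = 1025.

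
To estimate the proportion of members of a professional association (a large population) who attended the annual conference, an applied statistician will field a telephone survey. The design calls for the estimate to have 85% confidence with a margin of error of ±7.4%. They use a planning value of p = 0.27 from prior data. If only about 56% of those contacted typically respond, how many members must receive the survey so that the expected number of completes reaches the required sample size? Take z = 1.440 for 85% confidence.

134

Completed interviews needed: n₀ = 1.440² × 0.1971 / 0.074² ≈ 74.64 → 75.
At a 56% response rate, contacts needed = 75 / 0.56 ≈ 133.93 → 134.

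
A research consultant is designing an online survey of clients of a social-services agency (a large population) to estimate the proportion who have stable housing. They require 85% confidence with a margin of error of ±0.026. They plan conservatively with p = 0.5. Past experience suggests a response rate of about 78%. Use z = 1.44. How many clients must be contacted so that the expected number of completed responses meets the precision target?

984

Completed interviews needed: n₀ = 1.44² × 0.2500 / 0.026² ≈ 766.86 → 767.
At a 78% response rate, contacts needed = 767 / 0.78 ≈ 983.33 → 984.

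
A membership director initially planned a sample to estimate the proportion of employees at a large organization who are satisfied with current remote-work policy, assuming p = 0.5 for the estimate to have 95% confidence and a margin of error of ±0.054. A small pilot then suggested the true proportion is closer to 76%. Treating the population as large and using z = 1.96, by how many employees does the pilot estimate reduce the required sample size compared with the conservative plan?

Conservative (p = 0.5): n = 1.96² × 0.25 / 0.054² ≈ 329.36 → 330.
Using p = 0.76: p(1−p) = 0.1824, so n = 1.96² × 0.1824 / 0.054² ≈ 240.30 → 241.
Reduction: 330 − 241 = 89.

89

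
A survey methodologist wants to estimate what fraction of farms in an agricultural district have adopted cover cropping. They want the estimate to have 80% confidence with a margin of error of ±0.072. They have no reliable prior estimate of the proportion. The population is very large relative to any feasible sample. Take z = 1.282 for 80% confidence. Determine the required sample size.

With no prior estimate, use p = 0.5, giving p(1−p) = 0.25.
n = z²·p(1−p)/E² = 1.282² × 0.2500 / 0.072² = 1.6435 × 0.2500 / 0.005184 ≈ 79.26.
Rounding up gives n = 80.

80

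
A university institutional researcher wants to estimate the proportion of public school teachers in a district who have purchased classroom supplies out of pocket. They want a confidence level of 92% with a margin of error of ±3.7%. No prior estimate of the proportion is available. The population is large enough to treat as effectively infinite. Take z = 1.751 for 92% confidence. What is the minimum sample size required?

560

With no prior estimate, use p = 0.5, giving p(1−p) = 0.25.
n = z²·p(1−p)/E² = 1.751² × 0.2500 / 0.037² = 3.0660 × 0.2500 / 0.001369 ≈ 559.90.
Rounding up gives n = 560.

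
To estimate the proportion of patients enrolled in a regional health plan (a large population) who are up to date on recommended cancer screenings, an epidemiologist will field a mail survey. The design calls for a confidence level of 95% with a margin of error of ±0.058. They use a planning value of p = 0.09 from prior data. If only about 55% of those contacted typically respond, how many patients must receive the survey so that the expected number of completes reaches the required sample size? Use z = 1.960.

Completed interviews needed: n₀ = 1.960² × 0.0819 / 0.058² ≈ 93.53 → 94.
At a 55% response rate, contacts needed = 94 / 0.55 ≈ 170.91 → 171.

171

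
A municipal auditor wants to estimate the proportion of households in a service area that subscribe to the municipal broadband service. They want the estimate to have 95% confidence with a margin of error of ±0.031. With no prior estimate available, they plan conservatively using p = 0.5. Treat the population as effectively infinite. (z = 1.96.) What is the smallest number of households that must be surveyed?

1000

With p = 0.5, p(1−p) = 0.25.
n = z²·p(1−p)/E² = 1.96² × 0.2500 / 0.031² = 3.8416 × 0.2500 / 0.000961 ≈ 999.38.
Rounding up gives n = 1000.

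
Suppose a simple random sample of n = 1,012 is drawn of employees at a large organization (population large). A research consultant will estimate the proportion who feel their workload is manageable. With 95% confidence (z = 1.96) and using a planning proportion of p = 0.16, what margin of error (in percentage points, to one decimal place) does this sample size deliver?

2.3

SE(p̂) = √[p(1−p)/n] = √[0.1344/1012] = 0.01152.
E = z × SE = 1.96 × 0.01152 = 0.02259, or 2.3 percentage points.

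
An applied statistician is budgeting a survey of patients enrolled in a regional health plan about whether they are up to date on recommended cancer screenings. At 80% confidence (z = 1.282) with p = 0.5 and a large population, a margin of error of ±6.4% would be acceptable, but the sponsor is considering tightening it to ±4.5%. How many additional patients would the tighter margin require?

At ±6.4%: n = 1.282² × 0.2500 / 0.064² ≈ 100.31 → 101.
At ±4.5%: n = 1.282² × 0.2500 / 0.045² ≈ 202.90 → 203.
Additional respondents: 203 − 101 = 102.

102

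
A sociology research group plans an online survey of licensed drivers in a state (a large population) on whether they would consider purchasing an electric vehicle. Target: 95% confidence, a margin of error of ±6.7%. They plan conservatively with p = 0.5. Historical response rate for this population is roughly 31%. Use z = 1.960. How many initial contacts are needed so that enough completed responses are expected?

691

Completed interviews needed: n₀ = 1.960² × 0.2500 / 0.067² ≈ 213.95 → 214.
At a 31% response rate, contacts needed = 214 / 0.31 ≈ 690.32 → 691.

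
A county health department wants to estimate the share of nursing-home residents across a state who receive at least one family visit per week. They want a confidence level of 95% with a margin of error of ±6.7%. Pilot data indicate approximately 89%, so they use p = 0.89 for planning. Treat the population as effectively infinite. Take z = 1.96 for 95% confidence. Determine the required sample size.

84

With p = 0.89, p(1−p) = 0.0979.
n = z²·p(1−p)/E² = 1.96² × 0.0979 / 0.067² = 3.8416 × 0.0979 / 0.004489 ≈ 83.78.
Rounding up gives n = 84.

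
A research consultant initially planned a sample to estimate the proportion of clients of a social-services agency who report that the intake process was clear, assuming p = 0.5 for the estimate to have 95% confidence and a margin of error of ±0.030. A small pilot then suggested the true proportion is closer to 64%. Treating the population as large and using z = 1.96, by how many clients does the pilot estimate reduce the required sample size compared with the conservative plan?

84

Conservative (p = 0.5): n = 1.96² × 0.25 / 0.030² ≈ 1067.11 → 1068.
Using p = 0.64: p(1−p) = 0.2304, so n = 1.96² × 0.2304 / 0.030² ≈ 983.45 → 984.
Reduction: 1068 − 984 = 84.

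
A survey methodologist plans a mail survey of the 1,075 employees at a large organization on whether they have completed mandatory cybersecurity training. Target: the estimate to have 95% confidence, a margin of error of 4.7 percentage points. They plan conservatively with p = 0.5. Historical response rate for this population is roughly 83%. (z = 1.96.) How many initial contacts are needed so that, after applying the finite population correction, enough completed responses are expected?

Completed interviews needed (unadjusted): n₀ = 1.96² × 0.2500 / 0.047² ≈ 434.77 → 435.
FPC for N = 1,075: n = 435 / (1 + 434/1075) = 435 / 1.4037 ≈ 309.89 → 310.
At an 83% response rate, contacts needed = 310 / 0.83 ≈ 373.49 → 374.

374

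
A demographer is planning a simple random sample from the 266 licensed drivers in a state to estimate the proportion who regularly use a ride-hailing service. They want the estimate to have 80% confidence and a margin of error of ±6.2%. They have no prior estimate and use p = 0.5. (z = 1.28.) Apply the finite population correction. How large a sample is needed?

77

Unadjusted: n₀ = 1.28² × 0.50 × 0.50 / 0.062² ≈ 106.56, so n₀ = 107.
Finite population correction with N = 266: n = n₀ / (1 + (n₀−1)/N) = 107 / (1 + 106/266) = 107 / 1.3985 ≈ 76.51.
Rounding up, n = 77.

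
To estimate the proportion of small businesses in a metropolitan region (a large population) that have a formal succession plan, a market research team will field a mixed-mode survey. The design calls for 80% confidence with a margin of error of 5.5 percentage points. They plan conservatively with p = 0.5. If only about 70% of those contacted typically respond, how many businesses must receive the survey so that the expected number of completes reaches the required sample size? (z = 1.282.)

Completed interviews needed: n₀ = 1.282² × 0.2500 / 0.055² ≈ 135.83 → 136.
At a 70% response rate, contacts needed = 136 / 0.70 ≈ 194.29 → 195.

195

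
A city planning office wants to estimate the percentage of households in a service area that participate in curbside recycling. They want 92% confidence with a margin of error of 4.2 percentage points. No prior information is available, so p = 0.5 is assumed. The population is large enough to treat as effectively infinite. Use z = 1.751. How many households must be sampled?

With p = 0.5, p(1−p) = 0.25.
n = z²·p(1−p)/E² = 1.751² × 0.2500 / 0.042² = 3.0660 × 0.2500 / 0.001764 ≈ 434.52.
Rounding up gives n = 435.

435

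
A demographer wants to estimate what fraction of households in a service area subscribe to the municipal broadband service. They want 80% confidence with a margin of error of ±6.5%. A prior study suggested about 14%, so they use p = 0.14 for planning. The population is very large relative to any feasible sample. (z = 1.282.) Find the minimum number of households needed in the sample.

With p = 0.14, p(1−p) = 0.1204.
n = z²·p(1−p)/E² = 1.282² × 0.1204 / 0.065² = 1.6435 × 0.1204 / 0.004225 ≈ 46.84.
Rounding up gives n = 47.

47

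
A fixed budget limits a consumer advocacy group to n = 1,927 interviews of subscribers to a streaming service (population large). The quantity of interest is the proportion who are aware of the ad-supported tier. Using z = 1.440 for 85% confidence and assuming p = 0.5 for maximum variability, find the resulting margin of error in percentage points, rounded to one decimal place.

1.6

SE(p̂) = √[p(1−p)/n] = √[0.2500/1927] = 0.01139.
E = z × SE = 1.440 × 0.01139 = 0.01640, or 1.6 percentage points.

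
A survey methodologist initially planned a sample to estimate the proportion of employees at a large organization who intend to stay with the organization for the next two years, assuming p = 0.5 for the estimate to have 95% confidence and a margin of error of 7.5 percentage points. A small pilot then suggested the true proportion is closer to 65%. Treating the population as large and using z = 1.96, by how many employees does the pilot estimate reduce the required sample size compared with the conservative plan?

Conservative (p = 0.5): n = 1.96² × 0.25 / 0.075² ≈ 170.74 → 171.
Using p = 0.65: p(1−p) = 0.2275, so n = 1.96² × 0.2275 / 0.075² ≈ 155.37 → 156.
Reduction: 171 − 156 = 15.

15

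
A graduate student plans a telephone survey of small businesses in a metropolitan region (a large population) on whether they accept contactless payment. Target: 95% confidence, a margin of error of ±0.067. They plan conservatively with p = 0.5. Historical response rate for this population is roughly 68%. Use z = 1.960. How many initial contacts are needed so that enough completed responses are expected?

Completed interviews needed: n₀ = 1.960² × 0.2500 / 0.067² ≈ 213.95 → 214.
At a 68% response rate, contacts needed = 214 / 0.68 ≈ 314.71 → 315.

315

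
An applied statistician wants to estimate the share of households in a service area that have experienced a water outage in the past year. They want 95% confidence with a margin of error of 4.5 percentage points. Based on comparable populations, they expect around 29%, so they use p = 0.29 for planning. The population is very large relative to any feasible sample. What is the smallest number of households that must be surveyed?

For 95% confidence, z = 1.96.
With p = 0.29, p(1−p) = 0.2059.
n = z²·p(1−p)/E² = 1.96² × 0.2059 / 0.045² = 3.8416 × 0.2059 / 0.002025 ≈ 390.61.
Rounding up gives n = 391.

391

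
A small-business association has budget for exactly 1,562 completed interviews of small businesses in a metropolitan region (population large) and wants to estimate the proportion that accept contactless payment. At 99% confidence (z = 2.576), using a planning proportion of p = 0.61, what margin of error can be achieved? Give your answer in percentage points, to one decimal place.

SE(p̂) = √[p(1−p)/n] = √[0.2379/1562] = 0.01234.
E = z × SE = 2.576 × 0.01234 = 0.03179, or 3.2 percentage points.

3.2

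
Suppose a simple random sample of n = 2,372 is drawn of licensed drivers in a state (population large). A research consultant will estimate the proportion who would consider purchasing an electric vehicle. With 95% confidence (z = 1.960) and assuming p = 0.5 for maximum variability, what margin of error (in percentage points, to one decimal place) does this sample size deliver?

2.0

SE(p̂) = √[p(1−p)/n] = √[0.2500/2372] = 0.01027.
E = z × SE = 1.960 × 0.01027 = 0.02012, or 2.0 percentage points.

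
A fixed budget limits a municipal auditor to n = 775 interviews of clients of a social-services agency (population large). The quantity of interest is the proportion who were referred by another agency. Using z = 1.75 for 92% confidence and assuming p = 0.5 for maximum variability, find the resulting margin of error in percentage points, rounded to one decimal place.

SE(p̂) = √[p(1−p)/n] = √[0.2500/775] = 0.01796.
E = z × SE = 1.75 × 0.01796 = 0.03143, or 3.1 percentage points.

3.1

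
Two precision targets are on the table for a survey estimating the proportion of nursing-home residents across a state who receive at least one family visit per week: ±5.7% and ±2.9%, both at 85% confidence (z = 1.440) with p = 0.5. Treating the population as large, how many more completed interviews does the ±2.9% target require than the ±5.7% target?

457

At ±5.7%: n = 1.440² × 0.2500 / 0.057² ≈ 159.56 → 160.
At ±2.9%: n = 1.440² × 0.2500 / 0.029² ≈ 616.41 → 617.
Additional respondents: 617 − 160 = 457.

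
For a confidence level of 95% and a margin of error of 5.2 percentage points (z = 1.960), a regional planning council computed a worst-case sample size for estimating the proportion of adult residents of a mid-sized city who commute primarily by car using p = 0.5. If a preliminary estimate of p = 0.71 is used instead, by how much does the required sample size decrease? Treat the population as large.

Conservative (p = 0.5): n = 1.960² × 0.25 / 0.052² ≈ 355.18 → 356.
Using p = 0.71: p(1−p) = 0.2059, so n = 1.960² × 0.2059 / 0.052² ≈ 292.52 → 293.
Reduction: 356 − 293 = 63.

63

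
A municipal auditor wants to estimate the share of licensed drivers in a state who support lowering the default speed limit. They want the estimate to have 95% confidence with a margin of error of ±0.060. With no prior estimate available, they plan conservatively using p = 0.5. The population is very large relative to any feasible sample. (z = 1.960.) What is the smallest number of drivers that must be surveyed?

267

With p = 0.5, p(1−p) = 0.25.
n = z²·p(1−p)/E² = 1.960² × 0.2500 / 0.060² = 3.8416 × 0.2500 / 0.003600 ≈ 266.78.
Rounding up gives n = 267.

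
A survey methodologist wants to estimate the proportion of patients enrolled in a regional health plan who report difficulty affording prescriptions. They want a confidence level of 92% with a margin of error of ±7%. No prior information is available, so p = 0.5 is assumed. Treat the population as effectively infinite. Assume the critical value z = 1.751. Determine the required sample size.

With p = 0.5, p(1−p) = 0.25.
n = z²·p(1−p)/E² = 1.751² × 0.2500 / 0.070² = 3.0660 × 0.2500 / 0.004900 ≈ 156.43.
Rounding up gives n = 157.

157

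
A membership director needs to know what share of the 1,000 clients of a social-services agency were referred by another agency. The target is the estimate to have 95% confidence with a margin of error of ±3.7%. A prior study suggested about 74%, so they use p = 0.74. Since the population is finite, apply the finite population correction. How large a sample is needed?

351

For 95% confidence, z = 1.960.
Unadjusted: n₀ = 1.960² × 0.74 × 0.26 / 0.037² ≈ 539.90, so n₀ = 540.
Finite population correction with N = 1,000: n = n₀ / (1 + (n₀−1)/N) = 540 / (1 + 539/1000) = 540 / 1.5390 ≈ 350.88.
Rounding up, n = 351.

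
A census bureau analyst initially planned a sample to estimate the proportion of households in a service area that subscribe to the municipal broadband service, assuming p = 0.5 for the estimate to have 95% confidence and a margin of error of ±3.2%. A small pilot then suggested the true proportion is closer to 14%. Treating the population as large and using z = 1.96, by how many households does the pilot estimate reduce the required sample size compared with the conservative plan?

Conservative (p = 0.5): n = 1.96² × 0.25 / 0.032² ≈ 937.89 → 938.
Using p = 0.14: p(1−p) = 0.1204, so n = 1.96² × 0.1204 / 0.032² ≈ 451.69 → 452.
Reduction: 938 − 452 = 486.

486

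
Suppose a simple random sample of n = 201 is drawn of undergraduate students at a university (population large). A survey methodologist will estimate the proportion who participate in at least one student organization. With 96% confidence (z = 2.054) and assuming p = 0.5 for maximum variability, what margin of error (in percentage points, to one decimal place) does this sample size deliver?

SE(p̂) = √[p(1−p)/n] = √[0.2500/201] = 0.03527.
E = z × SE = 2.054 × 0.03527 = 0.07244, or 7.2 percentage points.

7.2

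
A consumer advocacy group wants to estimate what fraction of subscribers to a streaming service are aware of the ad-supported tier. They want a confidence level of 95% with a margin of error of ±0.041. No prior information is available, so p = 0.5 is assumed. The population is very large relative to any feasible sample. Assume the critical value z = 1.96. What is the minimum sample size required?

572

With p = 0.5, p(1−p) = 0.25.
n = z²·p(1−p)/E² = 1.96² × 0.2500 / 0.041² = 3.8416 × 0.2500 / 0.001681 ≈ 571.33.
Rounding up gives n = 572.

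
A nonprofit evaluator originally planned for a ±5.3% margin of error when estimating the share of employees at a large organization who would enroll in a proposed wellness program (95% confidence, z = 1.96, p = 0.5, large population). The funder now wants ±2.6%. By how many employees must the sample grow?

At ±5.3%: n = 1.96² × 0.2500 / 0.053² ≈ 341.90 → 342.
At ±2.6%: n = 1.96² × 0.2500 / 0.026² ≈ 1420.71 → 1421.
Additional respondents: 1421 − 342 = 1079.

1079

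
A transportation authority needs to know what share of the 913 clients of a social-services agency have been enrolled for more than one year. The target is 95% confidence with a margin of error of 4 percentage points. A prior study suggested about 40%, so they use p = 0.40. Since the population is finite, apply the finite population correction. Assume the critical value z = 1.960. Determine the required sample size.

354

Unadjusted: n₀ = 1.960² × 0.40 × 0.60 / 0.040² ≈ 576.24, so n₀ = 577.
Finite population correction with N = 913: n = n₀ / (1 + (n₀−1)/N) = 577 / (1 + 576/913) = 577 / 1.6309 ≈ 353.80.
Rounding up, n = 354.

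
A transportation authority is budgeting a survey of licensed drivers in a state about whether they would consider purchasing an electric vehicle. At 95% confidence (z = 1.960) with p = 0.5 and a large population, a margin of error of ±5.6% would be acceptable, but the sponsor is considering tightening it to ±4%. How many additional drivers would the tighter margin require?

At ±5.6%: n = 1.960² × 0.2500 / 0.056² ≈ 306.25 → 307.
At ±4%: n = 1.960² × 0.2500 / 0.040² ≈ 600.25 → 601.
Additional respondents: 601 − 307 = 294.

294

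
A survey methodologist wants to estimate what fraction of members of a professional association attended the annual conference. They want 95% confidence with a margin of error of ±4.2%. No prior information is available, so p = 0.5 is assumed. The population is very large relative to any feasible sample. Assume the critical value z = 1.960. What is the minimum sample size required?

With p = 0.5, p(1−p) = 0.25.
n = z²·p(1−p)/E² = 1.960² × 0.2500 / 0.042² = 3.8416 × 0.2500 / 0.001764 ≈ 544.44.
Rounding up gives n = 545.

545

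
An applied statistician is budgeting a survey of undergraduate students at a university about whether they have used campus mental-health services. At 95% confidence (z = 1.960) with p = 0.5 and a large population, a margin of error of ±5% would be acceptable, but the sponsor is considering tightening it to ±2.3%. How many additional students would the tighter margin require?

At ±5%: n = 1.960² × 0.2500 / 0.050² ≈ 384.16 → 385.
At ±2.3%: n = 1.960² × 0.2500 / 0.023² ≈ 1815.50 → 1816.
Additional respondents: 1816 − 385 = 1431.

1431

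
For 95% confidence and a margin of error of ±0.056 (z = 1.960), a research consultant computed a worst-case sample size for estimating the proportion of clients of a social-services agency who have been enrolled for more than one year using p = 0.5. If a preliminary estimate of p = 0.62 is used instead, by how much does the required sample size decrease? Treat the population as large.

Conservative (p = 0.5): n = 1.960² × 0.25 / 0.056² ≈ 306.25 → 307.
Using p = 0.62: p(1−p) = 0.2356, so n = 1.960² × 0.2356 / 0.056² ≈ 288.61 → 289.
Reduction: 307 − 289 = 18.

18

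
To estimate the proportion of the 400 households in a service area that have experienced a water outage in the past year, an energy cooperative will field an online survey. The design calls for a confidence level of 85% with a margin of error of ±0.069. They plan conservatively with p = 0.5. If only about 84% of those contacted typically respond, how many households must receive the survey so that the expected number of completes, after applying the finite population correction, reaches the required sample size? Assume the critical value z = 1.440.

Completed interviews needed (unadjusted): n₀ = 1.440² × 0.2500 / 0.069² ≈ 108.88 → 109.
FPC for N = 400: n = 109 / (1 + 108/400) = 109 / 1.2700 ≈ 85.83 → 86.
At an 84% response rate, contacts needed = 86 / 0.84 ≈ 102.38 → 103.

103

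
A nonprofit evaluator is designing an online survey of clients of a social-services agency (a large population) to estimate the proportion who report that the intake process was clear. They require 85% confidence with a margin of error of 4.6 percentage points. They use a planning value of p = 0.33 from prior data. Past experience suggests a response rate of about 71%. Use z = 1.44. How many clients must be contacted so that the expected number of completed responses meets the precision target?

306

Completed interviews needed: n₀ = 1.44² × 0.2211 / 0.046² ≈ 216.67 → 217.
At a 71% response rate, contacts needed = 217 / 0.71 ≈ 305.63 → 306.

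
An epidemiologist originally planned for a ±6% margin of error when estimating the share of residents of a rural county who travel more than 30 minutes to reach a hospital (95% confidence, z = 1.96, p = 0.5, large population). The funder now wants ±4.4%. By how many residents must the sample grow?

At ±6%: n = 1.96² × 0.2500 / 0.060² ≈ 266.78 → 267.
At ±4.4%: n = 1.96² × 0.2500 / 0.044² ≈ 496.07 → 497.
Additional respondents: 497 − 267 = 230.

230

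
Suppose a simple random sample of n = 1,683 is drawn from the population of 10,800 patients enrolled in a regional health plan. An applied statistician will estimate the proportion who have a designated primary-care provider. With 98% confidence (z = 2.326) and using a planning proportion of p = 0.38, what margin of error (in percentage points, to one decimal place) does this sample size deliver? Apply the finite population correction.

2.5

Finite-population factor: (N−n)/(N−1) = (10800−1683)/(10800−1) = 0.8442.
SE(p̂) = √[p(1−p)/n · (N−n)/(N−1)] = √[0.2356/1683 × 0.8442] = 0.01087.
E = z × SE = 2.326 × 0.01087 = 0.02529 ≈ 2.5 percentage points.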